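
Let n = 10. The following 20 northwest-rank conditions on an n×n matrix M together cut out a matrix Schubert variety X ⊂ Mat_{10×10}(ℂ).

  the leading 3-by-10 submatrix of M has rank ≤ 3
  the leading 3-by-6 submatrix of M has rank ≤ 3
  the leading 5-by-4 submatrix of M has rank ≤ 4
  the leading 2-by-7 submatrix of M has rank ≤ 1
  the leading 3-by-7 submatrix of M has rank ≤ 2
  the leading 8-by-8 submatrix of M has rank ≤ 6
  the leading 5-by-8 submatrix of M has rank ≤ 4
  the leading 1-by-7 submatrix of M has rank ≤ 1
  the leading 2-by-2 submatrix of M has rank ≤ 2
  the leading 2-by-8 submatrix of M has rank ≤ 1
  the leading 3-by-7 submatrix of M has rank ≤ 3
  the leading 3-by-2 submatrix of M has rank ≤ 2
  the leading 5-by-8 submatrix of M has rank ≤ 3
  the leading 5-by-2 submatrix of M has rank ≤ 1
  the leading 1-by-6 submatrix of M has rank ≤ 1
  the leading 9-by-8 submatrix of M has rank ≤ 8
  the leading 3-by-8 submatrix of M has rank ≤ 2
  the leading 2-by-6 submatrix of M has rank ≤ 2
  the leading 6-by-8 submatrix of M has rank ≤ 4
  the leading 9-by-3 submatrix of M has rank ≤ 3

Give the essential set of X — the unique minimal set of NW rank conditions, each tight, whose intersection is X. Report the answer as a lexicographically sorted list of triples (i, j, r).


The tightest implied rank at each (i,j), from the 20 conditions:

  i=1: 1, 1, 1, 1, 1, 1, 1, 1, 1, 1
  i=2: 1, 1, 1, 1, 1, 1, 1, 1, 2, 2
  i=3: 1, 1, 2, 2, 2, 2, 2, 2, 3, 3
  i=4: 1, 1, 2, 3, 3, 3, 3, 3, 4, 4
  i=5: 1, 1, 2, 3, 3, 3, 3, 3, 4, 5
  i=6: 1, 2, 3, 4, 4, 4, 4, 4, 5, 6
  i=7: 1, 2, 3, 4, 5, 5, 5, 5, 6, 7
  i=8: 1, 2, 3, 4, 5, 6, 6, 6, 7, 8
  i=9: 1, 2, 3, 4, 5, 6, 7, 7, 8, 9
  i=10: 1, 2, 3, 4, 5, 6, 7, 8, 9, 10

so w = (1, 9, 3, 4, 10, 2, 5, 6, 7, 8).

Rothe diagram D(w) (14 cells), 3 SE-corners (essential conditions):

[(2, 8, 1), (5, 2, 1), (5, 8, 3)]


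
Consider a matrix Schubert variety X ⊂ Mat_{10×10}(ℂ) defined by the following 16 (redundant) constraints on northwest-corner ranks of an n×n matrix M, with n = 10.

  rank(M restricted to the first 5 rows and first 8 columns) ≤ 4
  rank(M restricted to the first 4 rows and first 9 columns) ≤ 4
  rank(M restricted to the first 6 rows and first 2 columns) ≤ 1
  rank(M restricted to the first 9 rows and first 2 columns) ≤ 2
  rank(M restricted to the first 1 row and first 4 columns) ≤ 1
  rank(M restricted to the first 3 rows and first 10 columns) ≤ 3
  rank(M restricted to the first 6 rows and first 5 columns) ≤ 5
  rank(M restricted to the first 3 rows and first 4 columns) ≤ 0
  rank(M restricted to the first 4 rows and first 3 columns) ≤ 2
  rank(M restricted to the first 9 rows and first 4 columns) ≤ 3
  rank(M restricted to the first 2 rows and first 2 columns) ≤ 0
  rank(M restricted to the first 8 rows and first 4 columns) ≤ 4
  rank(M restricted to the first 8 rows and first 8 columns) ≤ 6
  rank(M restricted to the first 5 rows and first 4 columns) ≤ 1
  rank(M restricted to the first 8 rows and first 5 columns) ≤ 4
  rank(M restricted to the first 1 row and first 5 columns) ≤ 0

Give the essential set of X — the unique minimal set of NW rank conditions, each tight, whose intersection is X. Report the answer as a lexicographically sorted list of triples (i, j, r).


Rank table r_w(10×10) implied by the 16 constraints:

  0 0 0 0 0 1 1 1 1 1
  0 0 0 0 1 2 2 2 2 2
  0 0 0 0 1 2 3 3 3 3
  1 1 1 1 2 3 4 4 4 4
  1 1 1 1 2 3 4 4 5 5
  1 1 2 2 3 4 5 5 6 6
  1 2 3 3 4 5 6 6 7 7
  1 2 3 3 4 5 6 6 7 8
  1 2 3 3 4 5 6 7 8 9
  1 2 3 4 5 6 7 8 9 10

hence w(1..10) = (6, 5, 7, 1, 9, 3, 2, 10, 8, 4).

D(w) has 21 cells with 7 SE-corners; essential set:

[(1, 5, 0), (3, 4, 0), (5, 4, 1), (5, 8, 4), (6, 2, 1), (8, 8, 6), (9, 4, 3)]


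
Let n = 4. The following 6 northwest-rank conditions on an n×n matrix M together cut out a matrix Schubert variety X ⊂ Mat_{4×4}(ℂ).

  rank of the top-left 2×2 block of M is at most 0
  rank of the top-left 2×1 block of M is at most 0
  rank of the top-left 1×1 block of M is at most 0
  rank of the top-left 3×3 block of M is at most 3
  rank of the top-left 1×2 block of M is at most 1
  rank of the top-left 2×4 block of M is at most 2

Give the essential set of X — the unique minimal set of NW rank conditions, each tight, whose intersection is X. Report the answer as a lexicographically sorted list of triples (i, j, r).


The tightest implied rank at each (i,j), from the 6 conditions:

  0, 0, 1, 1
  0, 0, 1, 2
  1, 1, 2, 3
  1, 2, 3, 4

hence w(1..4) = (3, 4, 1, 2).

D(w) has 4 cells with 1 SE-corner; essential set:

[(2, 2, 0)]


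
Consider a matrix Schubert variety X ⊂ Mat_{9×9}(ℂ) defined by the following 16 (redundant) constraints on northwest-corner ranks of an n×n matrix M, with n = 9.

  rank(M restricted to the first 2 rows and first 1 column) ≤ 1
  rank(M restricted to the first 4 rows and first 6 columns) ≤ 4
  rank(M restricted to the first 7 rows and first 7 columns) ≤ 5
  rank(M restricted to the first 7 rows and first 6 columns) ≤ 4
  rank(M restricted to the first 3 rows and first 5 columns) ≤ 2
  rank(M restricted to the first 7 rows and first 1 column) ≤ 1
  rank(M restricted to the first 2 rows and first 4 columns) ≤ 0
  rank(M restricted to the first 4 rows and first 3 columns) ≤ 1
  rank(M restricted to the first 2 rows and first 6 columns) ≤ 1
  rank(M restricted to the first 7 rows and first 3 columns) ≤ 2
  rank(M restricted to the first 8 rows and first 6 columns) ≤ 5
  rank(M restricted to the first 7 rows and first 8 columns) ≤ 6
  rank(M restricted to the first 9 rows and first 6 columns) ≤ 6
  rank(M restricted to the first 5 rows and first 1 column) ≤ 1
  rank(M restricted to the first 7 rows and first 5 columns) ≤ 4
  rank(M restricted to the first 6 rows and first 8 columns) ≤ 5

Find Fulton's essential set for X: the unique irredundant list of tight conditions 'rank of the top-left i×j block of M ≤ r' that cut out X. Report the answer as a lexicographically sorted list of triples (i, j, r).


Reconstructing r_w from the 16 given conditions:

  0  0  0  0  1  1  1  1  1
  0  0  0  0  1  1  2  2  2
  1  1  1  1  2  2  3  3  3
  1  1  1  2  3  3  4  4  4
  1  2  2  3  4  4  5  5  5
  1  2  2  3  4  4  5  5  6
  1  2  2  3  4  4  5  6  7
  1  2  3  4  5  5  6  7  8
  1  2  3  4  5  6  7  8  9

giving w = (5, 7, 1, 4, 2, 9, 8, 3, 6) via Δ²R.

Fulton essential set (6 of the 16 Rothe cells):

[(2, 4, 0), (2, 6, 1), (4, 3, 1), (6, 8, 5), (7, 3, 2), (7, 6, 4)]


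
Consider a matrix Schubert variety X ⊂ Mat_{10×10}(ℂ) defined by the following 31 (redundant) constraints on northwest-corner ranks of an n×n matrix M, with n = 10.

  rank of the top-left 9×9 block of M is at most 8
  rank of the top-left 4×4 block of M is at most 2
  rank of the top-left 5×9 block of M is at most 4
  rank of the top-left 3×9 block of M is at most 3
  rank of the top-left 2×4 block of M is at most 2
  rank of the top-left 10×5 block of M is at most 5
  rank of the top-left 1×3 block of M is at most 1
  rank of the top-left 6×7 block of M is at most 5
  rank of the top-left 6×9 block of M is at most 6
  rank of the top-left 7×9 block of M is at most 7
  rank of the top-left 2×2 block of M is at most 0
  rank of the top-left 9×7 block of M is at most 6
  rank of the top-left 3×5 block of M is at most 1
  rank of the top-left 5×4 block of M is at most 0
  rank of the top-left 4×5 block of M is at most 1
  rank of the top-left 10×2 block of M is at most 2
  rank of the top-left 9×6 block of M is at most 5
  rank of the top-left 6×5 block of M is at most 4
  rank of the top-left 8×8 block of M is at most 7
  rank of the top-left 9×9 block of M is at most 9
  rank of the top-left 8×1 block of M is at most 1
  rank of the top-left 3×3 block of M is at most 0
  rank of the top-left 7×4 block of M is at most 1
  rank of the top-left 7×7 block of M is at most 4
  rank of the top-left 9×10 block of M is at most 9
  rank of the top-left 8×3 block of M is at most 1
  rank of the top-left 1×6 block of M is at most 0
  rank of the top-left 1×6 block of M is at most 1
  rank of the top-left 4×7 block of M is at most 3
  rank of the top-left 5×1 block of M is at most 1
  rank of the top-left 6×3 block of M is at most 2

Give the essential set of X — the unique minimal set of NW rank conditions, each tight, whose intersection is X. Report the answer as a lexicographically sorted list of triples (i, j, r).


The tightest implied rank at each (i,j), from the 31 conditions:

  0  0  0  0  0  0  1  1  1  1
  0  0  0  0  1  1  2  2  2  2
  0  0  0  0  1  2  3  3  3  3
  0  0  0  0  1  2  3  4  4  4
  0  0  0  0  1  2  3  4  4  5
  1  1  1  1  2  3  4  5  5  6
  1  1  1  1  2  3  4  5  6  7
  1  1  1  2  3  4  5  6  7  8
  1  2  2  3  4  5  6  7  8  9
  1  2  3  4  5  6  7  8  9  10

reading off 1-entries of Δ²R: w = (7, 5, 6, 8, 10, 1, 9, 4, 2, 3).

|D(w)|=28, |Ess(w)|=5:

[(1, 6, 0), (5, 4, 0), (5, 9, 4), (7, 4, 1), (8, 3, 1)]


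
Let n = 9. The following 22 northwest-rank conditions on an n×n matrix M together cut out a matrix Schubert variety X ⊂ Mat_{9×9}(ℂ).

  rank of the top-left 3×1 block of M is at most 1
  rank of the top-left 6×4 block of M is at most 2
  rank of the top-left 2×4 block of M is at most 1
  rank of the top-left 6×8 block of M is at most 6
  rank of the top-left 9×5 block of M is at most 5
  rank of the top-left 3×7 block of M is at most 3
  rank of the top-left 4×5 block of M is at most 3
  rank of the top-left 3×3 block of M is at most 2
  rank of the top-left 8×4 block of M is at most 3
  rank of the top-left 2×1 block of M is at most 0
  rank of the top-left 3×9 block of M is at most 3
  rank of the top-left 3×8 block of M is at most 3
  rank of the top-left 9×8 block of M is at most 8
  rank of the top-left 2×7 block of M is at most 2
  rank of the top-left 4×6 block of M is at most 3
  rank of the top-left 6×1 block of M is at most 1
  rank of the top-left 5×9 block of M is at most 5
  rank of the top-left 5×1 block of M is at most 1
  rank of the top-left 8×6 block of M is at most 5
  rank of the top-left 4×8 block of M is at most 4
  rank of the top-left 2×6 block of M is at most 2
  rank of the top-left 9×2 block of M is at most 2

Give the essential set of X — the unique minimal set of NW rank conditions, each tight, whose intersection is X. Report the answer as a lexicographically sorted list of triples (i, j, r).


Recovering R(i,j) via the rank-extension bound from the 22 conditions:

  i=1: 0, 1, 1, 1, 1, 1, 1, 1, 1
  i=2: 0, 1, 1, 1, 2, 2, 2, 2, 2
  i=3: 1, 2, 2, 2, 3, 3, 3, 3, 3
  i=4: 1, 2, 2, 2, 3, 3, 4, 4, 4
  i=5: 1, 2, 2, 2, 3, 4, 5, 5, 5
  i=6: 1, 2, 2, 2, 3, 4, 5, 6, 6
  i=7: 1, 2, 3, 3, 4, 5, 6, 7, 7
  i=8: 1, 2, 3, 3, 4, 5, 6, 7, 8
  i=9: 1, 2, 3, 4, 5, 6, 7, 8, 9

second differences of R give the permutation w = (2, 5, 1, 7, 6, 8, 3, 9, 4).

Rothe diagram D(w) (12 cells), 5 SE-corners (essential conditions):

[(2, 1, 0), (2, 4, 1), (4, 6, 3), (6, 4, 2), (8, 4, 3)]


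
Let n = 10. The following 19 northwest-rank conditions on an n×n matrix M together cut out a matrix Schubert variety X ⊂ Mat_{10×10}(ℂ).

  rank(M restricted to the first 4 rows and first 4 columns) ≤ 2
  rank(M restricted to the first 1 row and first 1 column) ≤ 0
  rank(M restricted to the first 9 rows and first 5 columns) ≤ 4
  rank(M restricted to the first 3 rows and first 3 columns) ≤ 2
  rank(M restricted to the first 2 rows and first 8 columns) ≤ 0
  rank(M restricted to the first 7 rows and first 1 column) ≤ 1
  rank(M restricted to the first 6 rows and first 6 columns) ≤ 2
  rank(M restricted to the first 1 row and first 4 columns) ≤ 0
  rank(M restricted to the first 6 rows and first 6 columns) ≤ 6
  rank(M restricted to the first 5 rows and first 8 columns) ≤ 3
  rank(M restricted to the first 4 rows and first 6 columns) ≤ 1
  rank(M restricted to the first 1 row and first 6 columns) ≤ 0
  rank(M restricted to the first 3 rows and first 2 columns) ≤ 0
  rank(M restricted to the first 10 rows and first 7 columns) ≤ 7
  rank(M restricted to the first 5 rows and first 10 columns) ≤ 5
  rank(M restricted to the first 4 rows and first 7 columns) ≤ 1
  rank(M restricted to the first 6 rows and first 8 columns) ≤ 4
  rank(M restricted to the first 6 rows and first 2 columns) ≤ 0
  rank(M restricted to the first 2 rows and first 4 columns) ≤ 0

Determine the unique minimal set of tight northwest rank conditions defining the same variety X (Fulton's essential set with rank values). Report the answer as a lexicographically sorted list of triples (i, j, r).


The tightest implied rank at each (i,j), from the 19 conditions:

  row 1: 0 | 0 | 0 | 0 | 0 | 0 | 0 | 0 | 1 | 1
  row 2: 0 | 0 | 0 | 0 | 0 | 0 | 0 | 0 | 1 | 2
  row 3: 0 | 0 | 1 | 1 | 1 | 1 | 1 | 1 | 2 | 3
  row 4: 0 | 0 | 1 | 1 | 1 | 1 | 1 | 2 | 3 | 4
  row 5: 0 | 0 | 1 | 2 | 2 | 2 | 2 | 3 | 4 | 5
  row 6: 0 | 0 | 1 | 2 | 2 | 2 | 3 | 4 | 5 | 6
  row 7: 1 | 1 | 2 | 3 | 3 | 3 | 4 | 5 | 6 | 7
  row 8: 1 | 2 | 3 | 4 | 4 | 4 | 5 | 6 | 7 | 8
  row 9: 1 | 2 | 3 | 4 | 4 | 5 | 6 | 7 | 8 | 9
  row 10: 1 | 2 | 3 | 4 | 5 | 6 | 7 | 8 | 9 | 10

the unique w with this rank table is (9, 10, 3, 8, 4, 7, 1, 2, 6, 5).

ℓ(w)=31; the 5 essential cells (i,j,r):

[(2, 8, 0), (4, 7, 1), (6, 2, 0), (6, 6, 2), (9, 5, 4)]


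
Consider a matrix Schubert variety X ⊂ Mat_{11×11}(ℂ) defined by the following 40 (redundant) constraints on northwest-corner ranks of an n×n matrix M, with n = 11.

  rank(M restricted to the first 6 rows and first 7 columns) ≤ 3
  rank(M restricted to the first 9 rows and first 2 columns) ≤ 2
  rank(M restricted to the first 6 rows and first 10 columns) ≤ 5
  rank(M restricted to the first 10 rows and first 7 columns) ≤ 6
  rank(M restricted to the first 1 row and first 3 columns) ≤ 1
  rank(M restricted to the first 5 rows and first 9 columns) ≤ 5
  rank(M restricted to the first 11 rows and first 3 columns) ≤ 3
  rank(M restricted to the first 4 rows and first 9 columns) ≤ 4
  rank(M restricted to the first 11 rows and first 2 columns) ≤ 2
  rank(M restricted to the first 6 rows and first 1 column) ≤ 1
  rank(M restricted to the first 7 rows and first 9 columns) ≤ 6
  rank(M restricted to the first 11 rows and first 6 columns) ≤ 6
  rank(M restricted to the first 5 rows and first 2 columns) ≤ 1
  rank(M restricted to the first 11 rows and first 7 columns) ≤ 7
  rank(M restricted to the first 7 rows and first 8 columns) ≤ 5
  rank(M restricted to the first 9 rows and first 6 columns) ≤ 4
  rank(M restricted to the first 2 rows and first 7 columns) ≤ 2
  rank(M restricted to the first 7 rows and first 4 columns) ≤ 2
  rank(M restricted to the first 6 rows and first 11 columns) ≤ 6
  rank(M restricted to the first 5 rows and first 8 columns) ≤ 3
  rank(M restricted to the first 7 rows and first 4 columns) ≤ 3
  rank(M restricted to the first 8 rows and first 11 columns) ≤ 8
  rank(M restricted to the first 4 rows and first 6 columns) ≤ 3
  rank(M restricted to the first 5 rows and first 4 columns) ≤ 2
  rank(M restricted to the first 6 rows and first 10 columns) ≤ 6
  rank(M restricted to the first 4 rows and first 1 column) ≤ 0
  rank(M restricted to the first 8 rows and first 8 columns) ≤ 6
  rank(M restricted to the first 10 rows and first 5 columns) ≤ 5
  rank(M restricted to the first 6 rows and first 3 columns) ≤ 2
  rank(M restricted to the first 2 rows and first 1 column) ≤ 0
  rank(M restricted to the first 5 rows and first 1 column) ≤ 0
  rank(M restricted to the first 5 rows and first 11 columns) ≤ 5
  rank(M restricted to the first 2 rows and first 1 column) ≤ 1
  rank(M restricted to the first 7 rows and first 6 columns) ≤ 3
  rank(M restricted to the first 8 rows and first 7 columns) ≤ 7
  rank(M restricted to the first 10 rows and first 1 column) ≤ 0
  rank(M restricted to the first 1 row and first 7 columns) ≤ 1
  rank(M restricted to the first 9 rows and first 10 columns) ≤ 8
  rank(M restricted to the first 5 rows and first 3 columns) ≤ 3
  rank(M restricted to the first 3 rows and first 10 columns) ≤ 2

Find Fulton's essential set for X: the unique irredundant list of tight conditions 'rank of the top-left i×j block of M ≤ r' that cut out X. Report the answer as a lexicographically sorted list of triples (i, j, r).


Propagating the 40 rank bounds to every northwest block:

  row 1: 0, 1, 1, 1, 1, 1, 1, 1, 1, 1, 1
  row 2: 0, 1, 2, 2, 2, 2, 2, 2, 2, 2, 2
  row 3: 0, 1, 2, 2, 2, 2, 2, 2, 2, 2, 3
  row 4: 0, 1, 2, 2, 3, 3, 3, 3, 3, 3, 4
  row 5: 0, 1, 2, 2, 3, 3, 3, 3, 4, 4, 5
  row 6: 0, 1, 2, 2, 3, 3, 3, 4, 5, 5, 6
  row 7: 0, 1, 2, 2, 3, 3, 4, 5, 6, 6, 7
  row 8: 0, 1, 2, 3, 4, 4, 5, 6, 7, 7, 8
  row 9: 0, 1, 2, 3, 4, 4, 5, 6, 7, 8, 9
  row 10: 0, 1, 2, 3, 4, 5, 6, 7, 8, 9, 10
  row 11: 1, 2, 3, 4, 5, 6, 7, 8, 9, 10, 11

second differences of R give the permutation w = (2, 3, 11, 5, 9, 8, 7, 4, 10, 6, 1).

7 SE-corners of the 28-cell Rothe diagram give Ess(w):

[(3, 10, 2), (5, 8, 3), (6, 7, 3), (7, 4, 2), (7, 6, 3), (9, 6, 4), (10, 1, 0)]


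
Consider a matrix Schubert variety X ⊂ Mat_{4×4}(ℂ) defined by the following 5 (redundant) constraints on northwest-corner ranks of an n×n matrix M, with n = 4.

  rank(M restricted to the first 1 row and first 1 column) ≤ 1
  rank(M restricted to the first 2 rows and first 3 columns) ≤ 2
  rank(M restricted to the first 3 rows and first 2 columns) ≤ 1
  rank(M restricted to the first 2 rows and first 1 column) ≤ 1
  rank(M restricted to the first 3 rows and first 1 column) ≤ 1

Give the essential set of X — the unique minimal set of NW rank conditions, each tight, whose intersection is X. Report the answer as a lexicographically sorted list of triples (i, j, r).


Recovering R(i,j) via the rank-extension bound from the 5 conditions:

  R[1]: 1 1 1 1
  R[2]: 1 1 2 2
  R[3]: 1 1 2 3
  R[4]: 1 2 3 4

the unique w with this rank table is (1, 3, 4, 2).

Rothe diagram D(w) (2 cells), 1 SE-corner (essential condition):

[(3, 2, 1)]


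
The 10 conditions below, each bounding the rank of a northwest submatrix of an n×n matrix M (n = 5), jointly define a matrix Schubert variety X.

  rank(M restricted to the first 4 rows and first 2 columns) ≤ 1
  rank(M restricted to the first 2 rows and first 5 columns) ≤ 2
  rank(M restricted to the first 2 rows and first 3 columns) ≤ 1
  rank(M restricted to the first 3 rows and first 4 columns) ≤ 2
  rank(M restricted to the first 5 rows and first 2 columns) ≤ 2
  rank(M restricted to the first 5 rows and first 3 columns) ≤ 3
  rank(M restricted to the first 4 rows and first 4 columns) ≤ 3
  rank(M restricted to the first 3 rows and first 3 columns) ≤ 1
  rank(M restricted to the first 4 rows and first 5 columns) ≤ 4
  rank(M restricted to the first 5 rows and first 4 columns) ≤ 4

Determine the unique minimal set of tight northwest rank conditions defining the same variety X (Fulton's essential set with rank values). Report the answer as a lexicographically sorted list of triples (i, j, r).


Computing R[i][j] = min implied NW-rank bound (n=5, 10 conditions):

  1  1  1  1  1
  1  1  1  2  2
  1  1  1  2  3
  1  1  2  3  4
  1  2  3  4  5

so w = (1, 4, 5, 3, 2).

Rothe diagram D(w) (5 cells), 2 SE-corners (essential conditions):

[(3, 3, 1), (4, 2, 1)]


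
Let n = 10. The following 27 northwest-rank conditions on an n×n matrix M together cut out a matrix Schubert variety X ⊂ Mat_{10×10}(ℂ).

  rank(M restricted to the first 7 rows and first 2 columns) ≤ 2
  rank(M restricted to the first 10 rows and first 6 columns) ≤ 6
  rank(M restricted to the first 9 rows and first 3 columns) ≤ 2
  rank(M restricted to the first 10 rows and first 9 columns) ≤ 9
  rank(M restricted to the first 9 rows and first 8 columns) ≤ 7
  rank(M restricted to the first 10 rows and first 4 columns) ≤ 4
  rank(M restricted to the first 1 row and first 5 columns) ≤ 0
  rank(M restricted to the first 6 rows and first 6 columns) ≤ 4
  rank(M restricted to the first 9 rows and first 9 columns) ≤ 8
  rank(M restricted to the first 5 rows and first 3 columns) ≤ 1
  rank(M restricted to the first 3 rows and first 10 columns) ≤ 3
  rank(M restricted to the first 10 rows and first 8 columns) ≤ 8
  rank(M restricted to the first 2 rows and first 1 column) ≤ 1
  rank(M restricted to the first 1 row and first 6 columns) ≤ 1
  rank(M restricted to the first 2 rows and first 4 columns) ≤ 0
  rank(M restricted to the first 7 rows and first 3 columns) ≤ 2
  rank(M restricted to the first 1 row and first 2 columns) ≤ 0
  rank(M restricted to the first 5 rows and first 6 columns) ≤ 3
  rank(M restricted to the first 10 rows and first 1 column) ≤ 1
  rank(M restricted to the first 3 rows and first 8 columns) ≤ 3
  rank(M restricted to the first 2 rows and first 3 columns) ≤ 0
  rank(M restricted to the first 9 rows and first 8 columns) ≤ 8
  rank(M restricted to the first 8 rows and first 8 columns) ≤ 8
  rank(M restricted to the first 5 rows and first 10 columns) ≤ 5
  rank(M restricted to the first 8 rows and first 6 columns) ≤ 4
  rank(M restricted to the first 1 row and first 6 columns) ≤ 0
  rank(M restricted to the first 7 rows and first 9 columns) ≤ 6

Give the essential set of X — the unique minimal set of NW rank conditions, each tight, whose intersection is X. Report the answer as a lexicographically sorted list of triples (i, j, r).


The tightest implied rank at each (i,j), from the 27 conditions:

  i=1: 0 | 0 | 0 | 0 | 0 | 0 | 1 | 1 | 1 | 1
  i=2: 0 | 0 | 0 | 0 | 1 | 1 | 2 | 2 | 2 | 2
  i=3: 1 | 1 | 1 | 1 | 2 | 2 | 3 | 3 | 3 | 3
  i=4: 1 | 1 | 1 | 2 | 3 | 3 | 4 | 4 | 4 | 4
  i=5: 1 | 1 | 1 | 2 | 3 | 3 | 4 | 5 | 5 | 5
  i=6: 1 | 2 | 2 | 3 | 4 | 4 | 5 | 6 | 6 | 6
  i=7: 1 | 2 | 2 | 3 | 4 | 4 | 5 | 6 | 6 | 7
  i=8: 1 | 2 | 2 | 3 | 4 | 4 | 5 | 6 | 7 | 8
  i=9: 1 | 2 | 2 | 3 | 4 | 5 | 6 | 7 | 8 | 9
  i=10: 1 | 2 | 3 | 4 | 5 | 6 | 7 | 8 | 9 | 10

so w = (7, 5, 1, 4, 8, 2, 10, 9, 6, 3).

Rothe diagram D(w) (21 cells), 7 SE-corners (essential conditions):

[(1, 6, 0), (2, 4, 0), (5, 3, 1), (5, 6, 3), (7, 9, 6), (8, 6, 4), (9, 3, 2)]


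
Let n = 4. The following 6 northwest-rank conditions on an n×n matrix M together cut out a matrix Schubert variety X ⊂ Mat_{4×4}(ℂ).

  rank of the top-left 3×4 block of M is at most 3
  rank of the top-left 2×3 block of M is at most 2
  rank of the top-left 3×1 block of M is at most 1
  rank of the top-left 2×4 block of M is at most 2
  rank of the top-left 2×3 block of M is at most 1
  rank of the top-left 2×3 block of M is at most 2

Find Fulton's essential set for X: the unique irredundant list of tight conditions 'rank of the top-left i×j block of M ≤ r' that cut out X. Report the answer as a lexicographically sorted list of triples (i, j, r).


Recovering R(i,j) via the rank-extension bound from the 6 conditions:

  R[1]: 1 | 1 | 1 | 1
  R[2]: 1 | 1 | 1 | 2
  R[3]: 1 | 2 | 2 | 3
  R[4]: 1 | 2 | 3 | 4

the unique w with this rank table is (1, 4, 2, 3).

Fulton essential set (1 of the 2 Rothe cells):

[(2, 3, 1)]


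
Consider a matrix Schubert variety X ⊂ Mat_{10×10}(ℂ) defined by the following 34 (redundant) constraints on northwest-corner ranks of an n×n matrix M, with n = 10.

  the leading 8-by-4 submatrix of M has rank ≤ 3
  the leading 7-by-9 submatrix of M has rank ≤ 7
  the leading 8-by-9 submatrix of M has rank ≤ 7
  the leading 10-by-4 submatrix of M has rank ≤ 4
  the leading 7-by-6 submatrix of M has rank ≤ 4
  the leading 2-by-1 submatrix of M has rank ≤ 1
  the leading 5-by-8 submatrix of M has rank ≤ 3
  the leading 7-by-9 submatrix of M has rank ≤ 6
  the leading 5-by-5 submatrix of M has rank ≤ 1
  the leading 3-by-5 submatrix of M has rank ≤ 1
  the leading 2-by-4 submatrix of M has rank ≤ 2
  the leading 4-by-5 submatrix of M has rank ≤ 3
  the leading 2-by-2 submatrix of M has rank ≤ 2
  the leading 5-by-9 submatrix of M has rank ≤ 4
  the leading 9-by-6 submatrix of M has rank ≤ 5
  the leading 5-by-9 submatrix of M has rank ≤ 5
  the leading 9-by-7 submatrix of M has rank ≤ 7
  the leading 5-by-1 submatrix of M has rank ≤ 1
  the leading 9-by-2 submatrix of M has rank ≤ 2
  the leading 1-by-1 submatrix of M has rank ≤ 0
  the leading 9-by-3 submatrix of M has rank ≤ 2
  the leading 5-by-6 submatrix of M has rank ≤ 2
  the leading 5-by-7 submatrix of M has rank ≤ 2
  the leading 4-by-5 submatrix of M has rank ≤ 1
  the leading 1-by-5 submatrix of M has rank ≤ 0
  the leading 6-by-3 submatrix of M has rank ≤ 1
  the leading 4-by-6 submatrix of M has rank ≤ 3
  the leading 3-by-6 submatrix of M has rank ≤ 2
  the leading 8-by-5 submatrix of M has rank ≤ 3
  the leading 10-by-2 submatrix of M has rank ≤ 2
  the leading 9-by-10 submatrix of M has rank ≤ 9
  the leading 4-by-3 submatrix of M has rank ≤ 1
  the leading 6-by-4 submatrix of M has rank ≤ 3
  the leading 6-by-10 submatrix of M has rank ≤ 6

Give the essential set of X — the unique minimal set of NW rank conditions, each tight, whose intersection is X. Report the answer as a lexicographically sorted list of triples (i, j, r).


Propagating the 34 rank bounds to every northwest block:

  i=1: 0 | 0 | 0 | 0 | 0 | 1 | 1 | 1 | 1 | 1
  i=2: 1 | 1 | 1 | 1 | 1 | 2 | 2 | 2 | 2 | 2
  i=3: 1 | 1 | 1 | 1 | 1 | 2 | 2 | 3 | 3 | 3
  i=4: 1 | 1 | 1 | 1 | 1 | 2 | 2 | 3 | 4 | 4
  i=5: 1 | 1 | 1 | 1 | 1 | 2 | 2 | 3 | 4 | 5
  i=6: 1 | 1 | 1 | 2 | 2 | 3 | 3 | 4 | 5 | 6
  i=7: 1 | 2 | 2 | 3 | 3 | 4 | 4 | 5 | 6 | 7
  i=8: 1 | 2 | 2 | 3 | 3 | 4 | 5 | 6 | 7 | 8
  i=9: 1 | 2 | 2 | 3 | 4 | 5 | 6 | 7 | 8 | 9
  i=10: 1 | 2 | 3 | 4 | 5 | 6 | 7 | 8 | 9 | 10

hence w(1..10) = (6, 1, 8, 9, 10, 4, 2, 7, 5, 3).

ℓ(w)=25; the 6 essential cells (i,j,r):

[(1, 5, 0), (5, 5, 1), (5, 7, 2), (6, 3, 1), (8, 5, 3), (9, 3, 2)]


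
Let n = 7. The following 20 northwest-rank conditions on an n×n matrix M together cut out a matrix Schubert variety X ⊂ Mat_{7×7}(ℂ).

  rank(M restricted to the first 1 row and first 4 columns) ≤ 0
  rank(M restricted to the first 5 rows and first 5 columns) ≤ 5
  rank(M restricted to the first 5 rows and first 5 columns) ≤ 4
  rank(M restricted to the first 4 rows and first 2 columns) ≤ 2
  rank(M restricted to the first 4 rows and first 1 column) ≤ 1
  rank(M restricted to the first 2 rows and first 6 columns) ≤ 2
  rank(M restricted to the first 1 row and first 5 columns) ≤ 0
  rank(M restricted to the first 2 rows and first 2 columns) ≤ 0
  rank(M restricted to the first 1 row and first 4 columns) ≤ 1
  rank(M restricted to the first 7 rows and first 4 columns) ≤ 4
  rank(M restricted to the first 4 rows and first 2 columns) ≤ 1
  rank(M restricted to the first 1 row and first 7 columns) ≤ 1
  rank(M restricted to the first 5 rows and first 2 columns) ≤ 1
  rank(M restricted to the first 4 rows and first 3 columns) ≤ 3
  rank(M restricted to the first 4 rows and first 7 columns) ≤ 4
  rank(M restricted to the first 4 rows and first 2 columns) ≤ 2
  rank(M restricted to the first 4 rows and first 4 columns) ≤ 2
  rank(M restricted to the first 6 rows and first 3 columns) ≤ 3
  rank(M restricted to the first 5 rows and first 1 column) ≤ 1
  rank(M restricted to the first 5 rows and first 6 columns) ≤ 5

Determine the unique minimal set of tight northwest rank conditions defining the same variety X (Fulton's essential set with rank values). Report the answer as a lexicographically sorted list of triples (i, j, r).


Recovering R(i,j) via the rank-extension bound from the 20 conditions:

  row 1: 0, 0, 0, 0, 0, 1, 1
  row 2: 0, 0, 1, 1, 1, 2, 2
  row 3: 1, 1, 2, 2, 2, 3, 3
  row 4: 1, 1, 2, 2, 3, 4, 4
  row 5: 1, 1, 2, 3, 4, 5, 5
  row 6: 1, 2, 3, 4, 5, 6, 6
  row 7: 1, 2, 3, 4, 5, 6, 7

second differences of R give the permutation w = (6, 3, 1, 5, 4, 2, 7).

Fulton essential set (4 of the 10 Rothe cells):

[(1, 5, 0), (2, 2, 0), (4, 4, 2), (5, 2, 1)]


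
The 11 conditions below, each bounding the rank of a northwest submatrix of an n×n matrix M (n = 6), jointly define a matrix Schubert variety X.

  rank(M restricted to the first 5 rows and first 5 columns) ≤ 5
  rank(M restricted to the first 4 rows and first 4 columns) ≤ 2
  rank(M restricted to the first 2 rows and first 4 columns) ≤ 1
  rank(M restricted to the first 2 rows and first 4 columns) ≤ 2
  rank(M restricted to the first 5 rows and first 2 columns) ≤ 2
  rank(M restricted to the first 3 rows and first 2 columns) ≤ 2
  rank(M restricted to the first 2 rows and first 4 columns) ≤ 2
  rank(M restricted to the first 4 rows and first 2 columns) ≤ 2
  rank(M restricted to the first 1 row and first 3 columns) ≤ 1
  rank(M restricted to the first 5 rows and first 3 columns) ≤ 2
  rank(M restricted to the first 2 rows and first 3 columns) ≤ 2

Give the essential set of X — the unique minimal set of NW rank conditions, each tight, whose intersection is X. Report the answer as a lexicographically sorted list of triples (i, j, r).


Recovering R(i,j) via the rank-extension bound from the 11 conditions:

  R[1]: 1 1 1 1 1 1
  R[2]: 1 1 1 1 2 2
  R[3]: 1 2 2 2 3 3
  R[4]: 1 2 2 2 3 4
  R[5]: 1 2 2 3 4 5
  R[6]: 1 2 3 4 5 6

second differences of R give the permutation w = (1, 5, 2, 6, 4, 3).

Fulton essential set (3 of the 6 Rothe cells):

[(2, 4, 1), (4, 4, 2), (5, 3, 2)]


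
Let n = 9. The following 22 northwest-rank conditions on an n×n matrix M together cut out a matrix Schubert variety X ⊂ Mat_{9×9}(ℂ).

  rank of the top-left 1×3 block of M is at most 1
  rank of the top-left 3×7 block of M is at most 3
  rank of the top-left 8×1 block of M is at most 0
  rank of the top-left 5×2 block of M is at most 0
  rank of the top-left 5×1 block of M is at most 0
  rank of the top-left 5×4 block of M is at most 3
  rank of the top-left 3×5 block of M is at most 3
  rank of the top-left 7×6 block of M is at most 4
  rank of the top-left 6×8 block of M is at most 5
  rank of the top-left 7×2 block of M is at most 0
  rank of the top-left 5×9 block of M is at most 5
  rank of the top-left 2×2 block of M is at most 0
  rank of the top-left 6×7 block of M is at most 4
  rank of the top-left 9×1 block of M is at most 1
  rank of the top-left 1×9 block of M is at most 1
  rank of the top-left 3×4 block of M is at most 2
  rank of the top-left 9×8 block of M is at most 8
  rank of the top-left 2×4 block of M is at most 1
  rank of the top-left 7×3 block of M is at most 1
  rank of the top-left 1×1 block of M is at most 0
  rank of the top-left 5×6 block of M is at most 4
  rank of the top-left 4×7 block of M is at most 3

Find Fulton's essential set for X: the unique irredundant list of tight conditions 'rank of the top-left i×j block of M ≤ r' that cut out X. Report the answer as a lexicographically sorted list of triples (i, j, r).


Computing R[i][j] = min implied NW-rank bound (n=9, 22 conditions):

  0  0  1  1  1  1  1  1  1
  0  0  1  1  2  2  2  2  2
  0  0  1  2  3  3  3  3  3
  0  0  1  2  3  3  3  4  4
  0  0  1  2  3  4  4  5  5
  0  0  1  2  3  4  4  5  6
  0  0  1  2  3  4  5  6  7
  0  1  2  3  4  5  6  7  8
  1  2  3  4  5  6  7  8  9

giving w = (3, 5, 4, 8, 6, 9, 7, 2, 1) via Δ²R.

ℓ(w)=19; the 5 essential cells (i,j,r):

[(2, 4, 1), (4, 7, 3), (6, 7, 4), (7, 2, 0), (8, 1, 0)]


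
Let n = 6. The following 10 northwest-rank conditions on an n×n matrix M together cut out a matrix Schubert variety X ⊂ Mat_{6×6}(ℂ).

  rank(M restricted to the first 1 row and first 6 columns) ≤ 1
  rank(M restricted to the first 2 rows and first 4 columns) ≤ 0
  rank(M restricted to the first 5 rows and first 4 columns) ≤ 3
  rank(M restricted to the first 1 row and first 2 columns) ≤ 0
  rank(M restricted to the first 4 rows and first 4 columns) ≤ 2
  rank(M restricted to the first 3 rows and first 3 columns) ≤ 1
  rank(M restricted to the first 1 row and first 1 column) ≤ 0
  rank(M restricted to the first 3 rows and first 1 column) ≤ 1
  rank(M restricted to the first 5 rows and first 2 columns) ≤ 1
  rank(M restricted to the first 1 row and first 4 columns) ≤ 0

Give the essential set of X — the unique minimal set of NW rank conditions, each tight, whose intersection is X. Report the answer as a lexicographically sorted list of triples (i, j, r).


Recovering R(i,j) via the rank-extension bound from the 10 conditions:

  i=1: 0 | 0 | 0 | 0 | 1 | 1
  i=2: 0 | 0 | 0 | 0 | 1 | 2
  i=3: 1 | 1 | 1 | 1 | 2 | 3
  i=4: 1 | 1 | 2 | 2 | 3 | 4
  i=5: 1 | 1 | 2 | 3 | 4 | 5
  i=6: 1 | 2 | 3 | 4 | 5 | 6

reading off 1-entries of Δ²R: w = (5, 6, 1, 3, 4, 2).

Rothe diagram D(w) (10 cells), 2 SE-corners (essential conditions):

[(2, 4, 0), (5, 2, 1)]


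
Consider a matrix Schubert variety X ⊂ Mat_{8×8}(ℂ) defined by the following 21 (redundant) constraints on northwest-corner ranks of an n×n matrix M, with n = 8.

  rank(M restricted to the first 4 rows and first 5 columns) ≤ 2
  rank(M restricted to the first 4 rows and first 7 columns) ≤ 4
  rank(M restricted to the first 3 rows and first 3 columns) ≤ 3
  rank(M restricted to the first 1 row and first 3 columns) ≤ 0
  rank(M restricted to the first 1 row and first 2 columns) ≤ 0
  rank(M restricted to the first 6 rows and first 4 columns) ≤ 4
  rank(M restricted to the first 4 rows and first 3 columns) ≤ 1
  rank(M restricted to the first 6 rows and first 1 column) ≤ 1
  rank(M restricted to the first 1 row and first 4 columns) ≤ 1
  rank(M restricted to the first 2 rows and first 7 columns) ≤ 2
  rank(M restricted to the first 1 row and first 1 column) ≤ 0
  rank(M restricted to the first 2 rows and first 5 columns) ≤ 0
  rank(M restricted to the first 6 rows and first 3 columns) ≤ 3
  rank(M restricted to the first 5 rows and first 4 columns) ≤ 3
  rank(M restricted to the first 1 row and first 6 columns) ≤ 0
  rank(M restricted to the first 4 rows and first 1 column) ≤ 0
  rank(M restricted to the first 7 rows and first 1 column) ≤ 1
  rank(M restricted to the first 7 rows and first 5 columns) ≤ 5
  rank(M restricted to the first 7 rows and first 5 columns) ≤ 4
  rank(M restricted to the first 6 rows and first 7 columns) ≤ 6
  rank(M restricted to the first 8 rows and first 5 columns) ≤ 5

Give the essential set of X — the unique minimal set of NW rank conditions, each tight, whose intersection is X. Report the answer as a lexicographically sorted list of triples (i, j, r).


Reconstructing r_w from the 21 given conditions:

  R[1]: 0, 0, 0, 0, 0, 0, 1, 1
  R[2]: 0, 0, 0, 0, 0, 1, 2, 2
  R[3]: 0, 1, 1, 1, 1, 2, 3, 3
  R[4]: 0, 1, 1, 2, 2, 3, 4, 4
  R[5]: 1, 2, 2, 3, 3, 4, 5, 5
  R[6]: 1, 2, 3, 4, 4, 5, 6, 6
  R[7]: 1, 2, 3, 4, 4, 5, 6, 7
  R[8]: 1, 2, 3, 4, 5, 6, 7, 8

reading off 1-entries of Δ²R: w = (7, 6, 2, 4, 1, 3, 8, 5).

D(w) has 15 cells with 5 SE-corners; essential set:

[(1, 6, 0), (2, 5, 0), (4, 1, 0), (4, 3, 1), (7, 5, 4)]


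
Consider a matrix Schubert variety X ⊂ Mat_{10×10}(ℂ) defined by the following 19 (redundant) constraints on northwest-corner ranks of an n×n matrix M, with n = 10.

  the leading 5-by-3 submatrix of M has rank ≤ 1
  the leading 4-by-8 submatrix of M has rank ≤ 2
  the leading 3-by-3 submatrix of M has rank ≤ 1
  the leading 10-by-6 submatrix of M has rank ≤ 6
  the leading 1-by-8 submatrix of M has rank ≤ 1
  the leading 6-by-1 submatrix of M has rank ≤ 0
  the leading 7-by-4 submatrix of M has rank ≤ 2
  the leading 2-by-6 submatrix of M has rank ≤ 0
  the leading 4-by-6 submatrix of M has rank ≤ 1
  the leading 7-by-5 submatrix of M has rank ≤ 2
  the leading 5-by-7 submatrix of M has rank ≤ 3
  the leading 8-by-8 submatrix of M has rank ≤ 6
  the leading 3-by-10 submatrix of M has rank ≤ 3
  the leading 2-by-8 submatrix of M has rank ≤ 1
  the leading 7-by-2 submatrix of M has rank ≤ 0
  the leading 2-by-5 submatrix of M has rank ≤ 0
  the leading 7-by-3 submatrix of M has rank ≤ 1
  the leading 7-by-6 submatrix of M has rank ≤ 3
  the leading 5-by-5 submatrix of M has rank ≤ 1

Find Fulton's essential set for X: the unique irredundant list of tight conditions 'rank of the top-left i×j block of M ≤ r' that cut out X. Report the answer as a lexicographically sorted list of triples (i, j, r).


Propagating the 19 rank bounds to every northwest block:

  i=1: 0 | 0 | 0 | 0 | 0 | 0 | 1 | 1 | 1 | 1
  i=2: 0 | 0 | 0 | 0 | 0 | 0 | 1 | 1 | 2 | 2
  i=3: 0 | 0 | 1 | 1 | 1 | 1 | 2 | 2 | 3 | 3
  i=4: 0 | 0 | 1 | 1 | 1 | 1 | 2 | 2 | 3 | 4
  i=5: 0 | 0 | 1 | 1 | 1 | 2 | 3 | 3 | 4 | 5
  i=6: 0 | 0 | 1 | 2 | 2 | 3 | 4 | 4 | 5 | 6
  i=7: 0 | 0 | 1 | 2 | 2 | 3 | 4 | 5 | 6 | 7
  i=8: 1 | 1 | 2 | 3 | 3 | 4 | 5 | 6 | 7 | 8
  i=9: 1 | 2 | 3 | 4 | 4 | 5 | 6 | 7 | 8 | 9
  i=10: 1 | 2 | 3 | 4 | 5 | 6 | 7 | 8 | 9 | 10

reading off 1-entries of Δ²R: w = (7, 9, 3, 10, 6, 4, 8, 1, 2, 5).

7 SE-corners of the 30-cell Rothe diagram give Ess(w):

[(2, 6, 0), (2, 8, 1), (4, 6, 1), (4, 8, 2), (5, 5, 1), (7, 2, 0), (7, 5, 2)]


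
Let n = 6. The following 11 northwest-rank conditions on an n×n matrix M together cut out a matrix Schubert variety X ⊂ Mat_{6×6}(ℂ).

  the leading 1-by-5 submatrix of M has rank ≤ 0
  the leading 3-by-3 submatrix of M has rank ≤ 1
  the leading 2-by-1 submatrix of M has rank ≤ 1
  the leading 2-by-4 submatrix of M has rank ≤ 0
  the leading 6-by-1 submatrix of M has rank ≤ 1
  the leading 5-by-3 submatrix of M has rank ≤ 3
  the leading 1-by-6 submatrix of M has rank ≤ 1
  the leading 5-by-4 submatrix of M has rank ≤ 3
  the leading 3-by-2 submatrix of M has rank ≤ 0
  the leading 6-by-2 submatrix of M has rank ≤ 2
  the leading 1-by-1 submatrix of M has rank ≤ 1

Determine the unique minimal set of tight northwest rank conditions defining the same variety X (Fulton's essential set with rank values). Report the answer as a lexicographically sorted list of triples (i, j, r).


Recovering R(i,j) via the rank-extension bound from the 11 conditions:

  row 1: 0  0  0  0  0  1
  row 2: 0  0  0  0  1  2
  row 3: 0  0  1  1  2  3
  row 4: 1  1  2  2  3  4
  row 5: 1  2  3  3  4  5
  row 6: 1  2  3  4  5  6

giving w = (6, 5, 3, 1, 2, 4) via Δ²R.

3 SE-corners of the 11-cell Rothe diagram give Ess(w):

[(1, 5, 0), (2, 4, 0), (3, 2, 0)]


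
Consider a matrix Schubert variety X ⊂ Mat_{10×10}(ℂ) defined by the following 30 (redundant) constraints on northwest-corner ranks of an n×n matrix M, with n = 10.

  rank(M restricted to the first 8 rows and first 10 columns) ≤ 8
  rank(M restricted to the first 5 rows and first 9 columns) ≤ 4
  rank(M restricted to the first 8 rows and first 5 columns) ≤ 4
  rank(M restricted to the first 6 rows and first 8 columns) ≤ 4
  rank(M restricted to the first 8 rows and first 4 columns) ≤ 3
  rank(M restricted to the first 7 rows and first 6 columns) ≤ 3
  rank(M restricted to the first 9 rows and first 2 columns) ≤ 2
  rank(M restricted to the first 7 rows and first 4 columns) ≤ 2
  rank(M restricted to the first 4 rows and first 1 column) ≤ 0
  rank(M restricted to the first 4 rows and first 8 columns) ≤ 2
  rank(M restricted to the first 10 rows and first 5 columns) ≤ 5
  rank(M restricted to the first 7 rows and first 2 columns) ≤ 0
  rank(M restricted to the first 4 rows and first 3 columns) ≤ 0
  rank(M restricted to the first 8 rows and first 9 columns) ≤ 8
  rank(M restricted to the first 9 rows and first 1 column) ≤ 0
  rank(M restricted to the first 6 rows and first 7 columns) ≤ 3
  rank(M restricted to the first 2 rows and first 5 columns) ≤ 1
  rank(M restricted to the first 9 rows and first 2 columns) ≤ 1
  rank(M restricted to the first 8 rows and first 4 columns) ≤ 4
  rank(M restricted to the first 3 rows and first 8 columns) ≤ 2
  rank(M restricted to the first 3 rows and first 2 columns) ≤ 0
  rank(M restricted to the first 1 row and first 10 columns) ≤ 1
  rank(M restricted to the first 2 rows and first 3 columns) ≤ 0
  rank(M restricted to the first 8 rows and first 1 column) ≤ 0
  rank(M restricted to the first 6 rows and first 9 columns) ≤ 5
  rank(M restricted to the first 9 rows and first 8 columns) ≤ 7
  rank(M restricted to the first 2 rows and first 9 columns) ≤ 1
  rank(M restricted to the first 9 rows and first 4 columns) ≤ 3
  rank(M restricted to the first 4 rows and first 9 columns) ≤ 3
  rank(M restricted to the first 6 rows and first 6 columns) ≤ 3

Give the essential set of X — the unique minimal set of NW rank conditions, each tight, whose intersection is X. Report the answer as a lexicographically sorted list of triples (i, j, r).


Rank table r_w(10×10) implied by the 30 constraints:

  i=1: 0  0  0  1  1  1  1  1  1  1
  i=2: 0  0  0  1  1  1  1  1  1  2
  i=3: 0  0  0  1  2  2  2  2  2  3
  i=4: 0  0  0  1  2  2  2  2  3  4
  i=5: 0  0  1  2  3  3  3  3  4  5
  i=6: 0  0  1  2  3  3  3  4  5  6
  i=7: 0  0  1  2  3  3  4  5  6  7
  i=8: 0  1  2  3  4  4  5  6  7  8
  i=9: 0  1  2  3  4  5  6  7  8  9
  i=10: 1  2  3  4  5  6  7  8  9  10

the unique w with this rank table is (4, 10, 5, 9, 3, 8, 7, 2, 6, 1).

Rothe diagram D(w) (31 cells), 7 SE-corners (essential conditions):

[(2, 9, 1), (4, 3, 0), (4, 8, 2), (6, 7, 3), (7, 2, 0), (7, 6, 3), (9, 1, 0)]
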